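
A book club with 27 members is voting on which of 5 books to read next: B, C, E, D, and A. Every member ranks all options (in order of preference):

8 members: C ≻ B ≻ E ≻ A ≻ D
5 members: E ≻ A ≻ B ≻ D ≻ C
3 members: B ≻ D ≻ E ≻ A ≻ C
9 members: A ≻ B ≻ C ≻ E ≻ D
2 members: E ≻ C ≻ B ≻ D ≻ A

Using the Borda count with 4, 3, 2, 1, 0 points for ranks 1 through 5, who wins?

B

B: 8·3 + 5·2 + 3·4 + 9·3 + 2·2 = 77
C: 8·4 + 5·0 + 3·0 + 9·2 + 2·3 = 56
E: 8·2 + 5·4 + 3·2 + 9·1 + 2·4 = 59
D: 8·0 + 5·1 + 3·3 + 9·0 + 2·1 = 16
A: 8·1 + 5·3 + 3·1 + 9·4 + 2·0 = 62
B has the highest Borda score (77).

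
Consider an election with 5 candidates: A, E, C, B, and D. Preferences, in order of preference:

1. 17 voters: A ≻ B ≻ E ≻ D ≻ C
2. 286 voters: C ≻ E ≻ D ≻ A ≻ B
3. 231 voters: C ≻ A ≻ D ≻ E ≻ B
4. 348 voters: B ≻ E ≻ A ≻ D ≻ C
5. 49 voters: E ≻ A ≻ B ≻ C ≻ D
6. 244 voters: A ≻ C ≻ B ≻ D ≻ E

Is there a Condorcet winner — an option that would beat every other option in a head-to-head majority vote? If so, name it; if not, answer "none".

none

Checking pairwise contests:
E beats A 683–492.
C beats E 761–414.
A beats C 658–517.
A beats B 827–348.
A beats D 889–286.
Every option loses at least one head-to-head, so there is no Condorcet winner.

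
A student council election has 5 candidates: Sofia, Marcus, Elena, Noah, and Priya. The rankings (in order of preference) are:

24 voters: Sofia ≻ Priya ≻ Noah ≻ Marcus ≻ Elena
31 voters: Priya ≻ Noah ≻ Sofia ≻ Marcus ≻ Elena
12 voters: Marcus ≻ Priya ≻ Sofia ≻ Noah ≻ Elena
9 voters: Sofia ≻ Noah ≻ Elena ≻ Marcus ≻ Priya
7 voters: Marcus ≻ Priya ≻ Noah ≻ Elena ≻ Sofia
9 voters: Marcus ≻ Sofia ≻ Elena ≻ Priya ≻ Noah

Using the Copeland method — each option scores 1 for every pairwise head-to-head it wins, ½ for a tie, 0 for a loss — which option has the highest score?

Sofia: beats Marcus, Elena, and Noah; loses to Priya → score 3.
Marcus: beats Elena; loses to Sofia, Noah, and Priya → score 1.
Elena: loses to Sofia, Marcus, Noah, and Priya → score 0.
Noah: beats Marcus and Elena; loses to Sofia and Priya → score 2.
Priya: beats Sofia, Marcus, Elena, and Noah → score 4.
Priya has the best pairwise record.

Priya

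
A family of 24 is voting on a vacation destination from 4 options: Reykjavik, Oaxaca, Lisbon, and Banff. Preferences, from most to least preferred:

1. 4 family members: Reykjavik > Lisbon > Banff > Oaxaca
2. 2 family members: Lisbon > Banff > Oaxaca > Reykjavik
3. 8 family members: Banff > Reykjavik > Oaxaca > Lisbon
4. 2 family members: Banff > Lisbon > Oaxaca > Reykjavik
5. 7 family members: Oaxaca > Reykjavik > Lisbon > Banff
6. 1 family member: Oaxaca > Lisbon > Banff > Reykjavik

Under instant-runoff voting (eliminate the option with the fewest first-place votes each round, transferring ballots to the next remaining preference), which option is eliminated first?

Round 1: Reykjavik 4, Oaxaca 8, Lisbon 2, Banff 10. Eliminate Lisbon.

Lisbon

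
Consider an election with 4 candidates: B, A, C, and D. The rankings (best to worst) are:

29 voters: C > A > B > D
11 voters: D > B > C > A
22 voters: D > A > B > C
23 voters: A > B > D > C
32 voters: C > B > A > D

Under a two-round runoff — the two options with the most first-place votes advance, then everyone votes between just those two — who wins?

C

Round 1 first-place votes: B 0, A 23, C 61, D 33.
C and D advance.
Runoff: C is preferred to D by 61 voters; D by 56.
C wins the runoff.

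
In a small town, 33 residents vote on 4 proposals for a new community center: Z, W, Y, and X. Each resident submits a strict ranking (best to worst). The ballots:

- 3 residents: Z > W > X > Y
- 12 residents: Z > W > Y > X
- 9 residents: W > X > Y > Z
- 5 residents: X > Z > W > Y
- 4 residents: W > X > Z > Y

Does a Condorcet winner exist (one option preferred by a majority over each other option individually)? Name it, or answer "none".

Checking pairwise contests:
X beats Z 18–15.
Z beats W 20–13.
Z beats Y 24–9.
W beats X 28–5.
Every option loses at least one head-to-head, so there is no Condorcet winner.

none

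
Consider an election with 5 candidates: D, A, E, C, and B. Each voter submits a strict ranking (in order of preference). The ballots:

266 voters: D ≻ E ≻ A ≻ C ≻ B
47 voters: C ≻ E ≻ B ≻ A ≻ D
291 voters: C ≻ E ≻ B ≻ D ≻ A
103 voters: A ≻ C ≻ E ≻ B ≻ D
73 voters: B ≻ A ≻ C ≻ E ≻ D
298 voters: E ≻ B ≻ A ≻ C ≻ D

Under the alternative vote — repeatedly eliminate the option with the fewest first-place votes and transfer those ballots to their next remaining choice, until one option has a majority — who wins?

E

Round 1: D 266, A 103, E 298, C 338, B 73. Eliminate B.
Round 2: D 266, A 176, E 298, C 338. Eliminate A.
Round 3: D 266, E 298, C 514. Eliminate D.
Round 4: E 564, C 514. E has a majority.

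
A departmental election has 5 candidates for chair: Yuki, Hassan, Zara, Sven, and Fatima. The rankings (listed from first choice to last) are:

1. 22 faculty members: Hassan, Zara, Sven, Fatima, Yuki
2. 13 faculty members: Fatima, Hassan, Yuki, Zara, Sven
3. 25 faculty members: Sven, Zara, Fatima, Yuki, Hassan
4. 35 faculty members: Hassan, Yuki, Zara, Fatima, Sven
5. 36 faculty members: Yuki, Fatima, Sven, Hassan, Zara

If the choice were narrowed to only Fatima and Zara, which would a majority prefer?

Zara

Voters preferring Fatima to Zara: 49; preferring Zara to Fatima: 82.
Zara wins the head-to-head.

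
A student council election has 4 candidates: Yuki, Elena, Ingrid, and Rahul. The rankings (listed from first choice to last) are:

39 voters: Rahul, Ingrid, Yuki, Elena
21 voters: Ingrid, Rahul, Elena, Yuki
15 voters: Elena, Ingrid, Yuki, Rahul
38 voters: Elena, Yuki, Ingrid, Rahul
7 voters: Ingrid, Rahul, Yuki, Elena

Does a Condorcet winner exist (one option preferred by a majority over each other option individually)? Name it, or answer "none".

Ingrid

Ingrid vs Yuki: 82–38 for Ingrid.
Ingrid vs Elena: 67–53 for Ingrid.
Ingrid vs Rahul: 81–39 for Ingrid.
Ingrid beats every other option head-to-head.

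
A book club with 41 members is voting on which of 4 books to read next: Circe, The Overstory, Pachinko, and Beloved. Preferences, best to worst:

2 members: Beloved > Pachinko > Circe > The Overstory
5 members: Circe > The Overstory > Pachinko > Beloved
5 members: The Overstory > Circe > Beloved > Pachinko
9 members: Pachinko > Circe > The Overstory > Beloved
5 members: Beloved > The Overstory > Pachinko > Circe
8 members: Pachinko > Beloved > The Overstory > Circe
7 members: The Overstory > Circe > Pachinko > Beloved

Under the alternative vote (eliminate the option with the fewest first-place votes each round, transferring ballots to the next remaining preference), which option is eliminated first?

Round 1: Circe 5, The Overstory 12, Pachinko 17, Beloved 7. Eliminate Circe.

Circe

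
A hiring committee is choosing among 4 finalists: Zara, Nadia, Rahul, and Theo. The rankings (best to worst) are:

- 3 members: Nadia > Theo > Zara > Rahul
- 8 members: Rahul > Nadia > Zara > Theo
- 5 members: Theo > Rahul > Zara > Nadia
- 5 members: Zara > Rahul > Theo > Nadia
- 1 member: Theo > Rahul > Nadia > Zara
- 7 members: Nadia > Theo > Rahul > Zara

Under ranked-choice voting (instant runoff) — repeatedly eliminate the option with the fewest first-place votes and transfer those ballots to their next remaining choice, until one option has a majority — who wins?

Round 1: Zara 5, Nadia 10, Rahul 8, Theo 6. Eliminate Zara.
Round 2: Nadia 10, Rahul 13, Theo 6. Eliminate Theo.
Round 3: Nadia 10, Rahul 19. Rahul has a majority.

Rahul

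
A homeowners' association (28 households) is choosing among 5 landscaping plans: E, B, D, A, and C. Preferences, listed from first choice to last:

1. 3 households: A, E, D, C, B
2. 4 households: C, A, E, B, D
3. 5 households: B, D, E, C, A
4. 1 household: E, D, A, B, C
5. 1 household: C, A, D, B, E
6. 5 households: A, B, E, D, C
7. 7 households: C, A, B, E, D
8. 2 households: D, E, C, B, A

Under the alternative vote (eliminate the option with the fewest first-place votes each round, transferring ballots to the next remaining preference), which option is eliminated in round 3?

Round 1: E 1, B 5, D 2, A 8, C 12. Eliminate E.
Round 2: B 5, D 3, A 8, C 12. Eliminate D.
Round 3: B 5, A 9, C 14. Eliminate B.

B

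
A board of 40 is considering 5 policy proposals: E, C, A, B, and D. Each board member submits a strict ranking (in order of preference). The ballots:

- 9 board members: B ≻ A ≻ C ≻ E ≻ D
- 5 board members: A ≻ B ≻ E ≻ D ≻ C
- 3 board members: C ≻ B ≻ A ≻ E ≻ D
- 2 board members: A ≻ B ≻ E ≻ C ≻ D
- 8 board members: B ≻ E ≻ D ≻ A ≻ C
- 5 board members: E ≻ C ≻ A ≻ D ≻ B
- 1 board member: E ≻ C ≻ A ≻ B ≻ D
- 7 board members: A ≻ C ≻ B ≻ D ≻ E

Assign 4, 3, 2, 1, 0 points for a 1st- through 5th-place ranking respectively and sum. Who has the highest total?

E: 9·1 + 5·2 + 3·1 + 2·2 + 8·3 + 5·4 + 1·4 + 7·0 = 74
C: 9·2 + 5·0 + 3·4 + 2·1 + 8·0 + 5·3 + 1·3 + 7·3 = 71
A: 9·3 + 5·4 + 3·2 + 2·4 + 8·1 + 5·2 + 1·2 + 7·4 = 109
B: 9·4 + 5·3 + 3·3 + 2·3 + 8·4 + 5·0 + 1·1 + 7·2 = 113
D: 9·0 + 5·1 + 3·0 + 2·0 + 8·2 + 5·1 + 1·0 + 7·1 = 33
B has the highest Borda score (113).

B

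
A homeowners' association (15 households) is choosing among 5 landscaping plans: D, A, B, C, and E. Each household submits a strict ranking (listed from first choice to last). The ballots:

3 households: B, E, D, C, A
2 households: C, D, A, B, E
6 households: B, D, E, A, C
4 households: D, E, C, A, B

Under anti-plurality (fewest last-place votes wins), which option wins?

Last-place votes: D 0, A 3, B 4, C 6, E 2.
D is ranked last by the fewest voters, so D wins.

D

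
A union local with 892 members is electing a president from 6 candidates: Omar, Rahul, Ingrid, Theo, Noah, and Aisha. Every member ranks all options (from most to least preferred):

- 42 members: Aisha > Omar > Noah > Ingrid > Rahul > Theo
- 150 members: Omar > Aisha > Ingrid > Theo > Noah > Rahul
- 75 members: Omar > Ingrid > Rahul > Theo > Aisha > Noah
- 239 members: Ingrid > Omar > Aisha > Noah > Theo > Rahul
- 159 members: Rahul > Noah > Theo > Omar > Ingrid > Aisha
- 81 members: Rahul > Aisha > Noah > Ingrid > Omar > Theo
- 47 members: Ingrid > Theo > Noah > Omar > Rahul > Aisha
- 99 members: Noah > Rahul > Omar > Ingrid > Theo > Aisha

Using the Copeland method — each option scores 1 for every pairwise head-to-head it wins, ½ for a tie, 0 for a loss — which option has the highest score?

Omar: beats Rahul, Ingrid, Theo, Noah, and Aisha → score 5.
Rahul: beats Theo and Aisha; loses to Omar, Ingrid, and Noah → score 2.
Ingrid: beats Rahul, Theo, Noah, and Aisha; loses to Omar → score 4.
Theo: loses to Omar, Rahul, Ingrid, Noah, and Aisha → score 0.
Noah: beats Rahul and Theo; loses to Omar, Ingrid, and Aisha → score 2.
Aisha: beats Theo and Noah; loses to Omar, Rahul, and Ingrid → score 2.
Omar has the best pairwise record.

Omar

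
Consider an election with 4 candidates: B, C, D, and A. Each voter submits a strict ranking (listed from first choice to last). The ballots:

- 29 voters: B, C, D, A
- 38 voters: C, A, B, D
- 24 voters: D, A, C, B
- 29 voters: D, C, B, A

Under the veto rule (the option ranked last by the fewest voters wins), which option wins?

Last-place votes: B 24, C 0, D 38, A 58.
C is ranked last by the fewest voters, so C wins.

C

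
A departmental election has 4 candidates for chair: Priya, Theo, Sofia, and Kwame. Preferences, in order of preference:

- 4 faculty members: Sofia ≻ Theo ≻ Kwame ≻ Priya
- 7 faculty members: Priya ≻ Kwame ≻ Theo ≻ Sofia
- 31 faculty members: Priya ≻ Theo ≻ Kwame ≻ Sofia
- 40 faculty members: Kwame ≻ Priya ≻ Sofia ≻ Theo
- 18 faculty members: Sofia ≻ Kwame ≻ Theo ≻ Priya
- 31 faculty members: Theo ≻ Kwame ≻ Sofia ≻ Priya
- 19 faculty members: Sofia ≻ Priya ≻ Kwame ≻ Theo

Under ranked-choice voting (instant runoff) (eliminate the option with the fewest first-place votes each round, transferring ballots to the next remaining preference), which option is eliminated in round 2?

Round 1: Priya 38, Theo 31, Sofia 41, Kwame 40. Eliminate Theo.
Round 2: Priya 38, Sofia 41, Kwame 71. Eliminate Priya.

Priya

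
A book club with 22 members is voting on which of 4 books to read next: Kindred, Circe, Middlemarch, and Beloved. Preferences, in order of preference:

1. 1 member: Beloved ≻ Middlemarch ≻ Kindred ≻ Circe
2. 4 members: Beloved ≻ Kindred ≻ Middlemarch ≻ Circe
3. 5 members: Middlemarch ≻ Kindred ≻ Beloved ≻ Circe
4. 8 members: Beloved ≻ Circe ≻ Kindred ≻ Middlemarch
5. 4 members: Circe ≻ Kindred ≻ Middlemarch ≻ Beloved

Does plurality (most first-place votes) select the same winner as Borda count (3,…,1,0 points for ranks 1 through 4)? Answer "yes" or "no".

yes

Plurality — first-place votes: Kindred 0, Circe 4, Middlemarch 5, Beloved 13. Winner: Beloved.
Borda — scores: Kindred 35, Circe 28, Middlemarch 25, Beloved 44. Winner: Beloved.
The two methods agree.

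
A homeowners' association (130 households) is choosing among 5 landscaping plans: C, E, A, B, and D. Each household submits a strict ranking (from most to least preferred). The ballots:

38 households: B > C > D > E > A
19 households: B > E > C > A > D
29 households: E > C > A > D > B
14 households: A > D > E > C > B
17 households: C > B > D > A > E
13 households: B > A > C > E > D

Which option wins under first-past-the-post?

First-place votes: C 17, E 29, A 14, B 70, D 0.
B has the most first-place votes.

B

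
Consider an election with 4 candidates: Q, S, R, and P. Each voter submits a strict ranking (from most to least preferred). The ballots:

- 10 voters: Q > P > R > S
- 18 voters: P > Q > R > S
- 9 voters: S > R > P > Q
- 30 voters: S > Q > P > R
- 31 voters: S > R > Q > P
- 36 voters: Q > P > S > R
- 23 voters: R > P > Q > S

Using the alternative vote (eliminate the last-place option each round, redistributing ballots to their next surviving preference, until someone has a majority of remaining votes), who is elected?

Round 1: Q 46, S 70, R 23, P 18. Eliminate P.
Round 2: Q 64, S 70, R 23. Eliminate R.
Round 3: Q 87, S 70. Q has a majority.

Q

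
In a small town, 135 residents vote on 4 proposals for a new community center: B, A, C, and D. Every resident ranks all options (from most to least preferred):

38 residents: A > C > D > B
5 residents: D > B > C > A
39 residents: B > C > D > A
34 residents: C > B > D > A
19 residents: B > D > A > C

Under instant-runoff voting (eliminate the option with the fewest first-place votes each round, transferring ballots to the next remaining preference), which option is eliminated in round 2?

C

Round 1: B 58, A 38, C 34, D 5. Eliminate D.
Round 2: B 63, A 38, C 34. Eliminate C.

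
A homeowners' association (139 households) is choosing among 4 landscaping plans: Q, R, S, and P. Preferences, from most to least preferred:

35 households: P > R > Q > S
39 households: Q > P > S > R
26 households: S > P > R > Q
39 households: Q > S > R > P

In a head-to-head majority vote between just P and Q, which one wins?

Q

Voters preferring P to Q: 61; preferring Q to P: 78.
Q wins the head-to-head.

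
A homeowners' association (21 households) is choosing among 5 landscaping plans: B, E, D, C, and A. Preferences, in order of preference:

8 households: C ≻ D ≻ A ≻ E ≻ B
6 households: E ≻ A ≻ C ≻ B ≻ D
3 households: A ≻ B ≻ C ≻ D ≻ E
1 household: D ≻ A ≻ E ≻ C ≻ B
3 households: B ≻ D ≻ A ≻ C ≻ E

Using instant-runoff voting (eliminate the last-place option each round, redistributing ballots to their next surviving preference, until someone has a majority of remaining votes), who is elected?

Round 1: B 3, E 6, D 1, C 8, A 3. Eliminate D.
Round 2: B 3, E 6, C 8, A 4. Eliminate B.
Round 3: E 6, C 8, A 7. Eliminate E.
Round 4: C 8, A 13. A has a majority.

A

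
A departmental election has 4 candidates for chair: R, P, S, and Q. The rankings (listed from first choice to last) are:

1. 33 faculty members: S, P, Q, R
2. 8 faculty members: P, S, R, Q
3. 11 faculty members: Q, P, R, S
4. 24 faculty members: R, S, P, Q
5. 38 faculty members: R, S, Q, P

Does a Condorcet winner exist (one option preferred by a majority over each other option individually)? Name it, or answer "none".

R vs P: 62–52 for R.
R vs S: 73–41 for R.
R vs Q: 70–44 for R.
R beats every other option head-to-head.

R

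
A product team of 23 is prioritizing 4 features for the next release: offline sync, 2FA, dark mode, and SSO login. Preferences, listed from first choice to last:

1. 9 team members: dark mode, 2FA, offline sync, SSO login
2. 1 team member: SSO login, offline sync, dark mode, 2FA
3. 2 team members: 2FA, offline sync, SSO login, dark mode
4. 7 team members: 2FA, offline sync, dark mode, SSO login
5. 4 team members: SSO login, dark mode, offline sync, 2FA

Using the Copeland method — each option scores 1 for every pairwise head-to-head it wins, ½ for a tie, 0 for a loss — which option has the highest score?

dark mode

offline sync: beats SSO login; loses to 2FA and dark mode → score 1.
2FA: beats offline sync and SSO login; loses to dark mode → score 2.
dark mode: beats offline sync, 2FA, and SSO login → score 3.
SSO login: loses to offline sync, 2FA, and dark mode → score 0.
dark mode has the best pairwise record.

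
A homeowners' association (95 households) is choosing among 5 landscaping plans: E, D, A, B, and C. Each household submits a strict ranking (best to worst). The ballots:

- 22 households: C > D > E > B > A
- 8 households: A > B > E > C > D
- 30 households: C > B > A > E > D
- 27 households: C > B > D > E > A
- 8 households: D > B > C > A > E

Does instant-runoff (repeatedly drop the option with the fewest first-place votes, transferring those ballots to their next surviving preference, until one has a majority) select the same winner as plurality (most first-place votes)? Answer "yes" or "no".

Instant-runoff — R1 E 0, D 8, A 8, B 0, C 79 (C winner). Winner: C.
Plurality — first-place votes: E 0, D 8, A 8, B 0, C 79. Winner: C.
The two methods agree.

yes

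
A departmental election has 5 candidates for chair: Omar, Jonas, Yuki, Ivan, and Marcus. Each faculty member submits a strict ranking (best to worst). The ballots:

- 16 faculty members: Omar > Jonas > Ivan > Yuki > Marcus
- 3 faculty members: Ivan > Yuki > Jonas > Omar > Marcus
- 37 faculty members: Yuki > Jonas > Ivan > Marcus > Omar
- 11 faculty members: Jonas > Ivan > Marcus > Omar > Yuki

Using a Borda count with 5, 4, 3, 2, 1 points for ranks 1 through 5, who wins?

Omar: 16·5 + 3·2 + 37·1 + 11·2 = 145
Jonas: 16·4 + 3·3 + 37·4 + 11·5 = 276
Yuki: 16·2 + 3·4 + 37·5 + 11·1 = 240
Ivan: 16·3 + 3·5 + 37·3 + 11·4 = 218
Marcus: 16·1 + 3·1 + 37·2 + 11·3 = 126
Jonas has the highest Borda score (276).

Jonas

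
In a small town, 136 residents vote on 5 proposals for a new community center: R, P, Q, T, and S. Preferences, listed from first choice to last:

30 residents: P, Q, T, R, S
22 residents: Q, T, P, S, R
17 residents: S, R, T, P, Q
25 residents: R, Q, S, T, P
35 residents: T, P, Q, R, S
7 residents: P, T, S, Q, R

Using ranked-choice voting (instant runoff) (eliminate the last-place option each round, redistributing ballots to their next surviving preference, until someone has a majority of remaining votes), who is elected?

Round 1: R 25, P 37, Q 22, T 35, S 17. Eliminate S.
Round 2: R 42, P 37, Q 22, T 35. Eliminate Q.
Round 3: R 42, P 37, T 57. Eliminate P.
Round 4: R 42, T 94. T has a majority.

T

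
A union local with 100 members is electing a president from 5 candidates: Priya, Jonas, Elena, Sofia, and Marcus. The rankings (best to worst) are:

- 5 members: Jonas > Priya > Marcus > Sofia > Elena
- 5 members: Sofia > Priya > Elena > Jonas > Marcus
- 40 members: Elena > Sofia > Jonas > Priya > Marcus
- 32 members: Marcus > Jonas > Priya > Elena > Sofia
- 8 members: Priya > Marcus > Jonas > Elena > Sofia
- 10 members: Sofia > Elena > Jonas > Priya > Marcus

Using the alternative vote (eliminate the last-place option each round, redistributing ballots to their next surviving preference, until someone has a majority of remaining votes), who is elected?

Round 1: Priya 8, Jonas 5, Elena 40, Sofia 15, Marcus 32. Eliminate Jonas.
Round 2: Priya 13, Elena 40, Sofia 15, Marcus 32. Eliminate Priya.
Round 3: Elena 40, Sofia 15, Marcus 45. Eliminate Sofia.
Round 4: Elena 55, Marcus 45. Elena has a majority.

Elena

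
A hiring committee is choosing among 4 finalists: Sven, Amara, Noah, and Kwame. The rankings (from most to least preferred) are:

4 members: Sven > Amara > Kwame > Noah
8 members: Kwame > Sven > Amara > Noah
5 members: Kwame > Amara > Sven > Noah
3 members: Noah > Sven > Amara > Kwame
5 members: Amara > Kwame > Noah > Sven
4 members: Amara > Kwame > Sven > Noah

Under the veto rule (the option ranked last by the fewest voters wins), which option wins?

Amara

Last-place votes: Sven 5, Amara 0, Noah 21, Kwame 3.
Amara is ranked last by the fewest voters, so Amara wins.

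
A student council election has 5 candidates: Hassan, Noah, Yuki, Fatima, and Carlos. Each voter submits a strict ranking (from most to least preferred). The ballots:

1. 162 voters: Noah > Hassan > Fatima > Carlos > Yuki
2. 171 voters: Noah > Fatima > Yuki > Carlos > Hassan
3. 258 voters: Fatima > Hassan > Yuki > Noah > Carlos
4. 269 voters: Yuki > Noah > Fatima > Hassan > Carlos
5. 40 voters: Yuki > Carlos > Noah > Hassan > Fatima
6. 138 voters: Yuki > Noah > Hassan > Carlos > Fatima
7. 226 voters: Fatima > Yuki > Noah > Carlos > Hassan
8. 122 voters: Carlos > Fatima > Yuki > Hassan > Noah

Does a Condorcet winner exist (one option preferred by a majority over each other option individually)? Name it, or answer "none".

Checking pairwise contests:
Noah beats Hassan 1006–380.
Yuki beats Noah 1053–333.
Fatima beats Yuki 939–447.
Noah beats Fatima 780–606.
Hassan beats Carlos 827–559.
Every option loses at least one head-to-head, so there is no Condorcet winner.

none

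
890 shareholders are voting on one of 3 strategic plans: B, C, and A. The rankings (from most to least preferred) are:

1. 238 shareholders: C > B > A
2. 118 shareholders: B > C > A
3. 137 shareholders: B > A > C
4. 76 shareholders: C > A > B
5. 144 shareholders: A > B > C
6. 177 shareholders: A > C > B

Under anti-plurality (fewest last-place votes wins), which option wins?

B

Last-place votes: B 253, C 281, A 356.
B is ranked last by the fewest voters, so B wins.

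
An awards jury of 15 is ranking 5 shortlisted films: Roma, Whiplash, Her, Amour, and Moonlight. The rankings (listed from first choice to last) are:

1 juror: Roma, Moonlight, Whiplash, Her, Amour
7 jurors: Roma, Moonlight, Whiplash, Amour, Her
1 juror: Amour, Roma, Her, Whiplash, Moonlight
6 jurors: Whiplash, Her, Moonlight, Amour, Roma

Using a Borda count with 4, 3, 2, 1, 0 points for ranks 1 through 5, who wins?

Whiplash

Roma: 1·4 + 7·4 + 1·3 + 6·0 = 35
Whiplash: 1·2 + 7·2 + 1·1 + 6·4 = 41
Her: 1·1 + 7·0 + 1·2 + 6·3 = 21
Amour: 1·0 + 7·1 + 1·4 + 6·1 = 17
Moonlight: 1·3 + 7·3 + 1·0 + 6·2 = 36
Whiplash has the highest Borda score (41).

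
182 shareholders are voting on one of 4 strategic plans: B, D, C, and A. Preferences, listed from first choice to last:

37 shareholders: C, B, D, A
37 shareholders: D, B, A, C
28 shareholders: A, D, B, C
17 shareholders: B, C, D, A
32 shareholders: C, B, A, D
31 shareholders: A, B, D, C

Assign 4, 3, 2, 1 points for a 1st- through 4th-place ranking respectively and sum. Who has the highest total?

B: 37·3 + 37·3 + 28·2 + 17·4 + 32·3 + 31·3 = 535
D: 37·2 + 37·4 + 28·3 + 17·2 + 32·1 + 31·2 = 434
C: 37·4 + 37·1 + 28·1 + 17·3 + 32·4 + 31·1 = 423
A: 37·1 + 37·2 + 28·4 + 17·1 + 32·2 + 31·4 = 428
B has the highest Borda score (535).

B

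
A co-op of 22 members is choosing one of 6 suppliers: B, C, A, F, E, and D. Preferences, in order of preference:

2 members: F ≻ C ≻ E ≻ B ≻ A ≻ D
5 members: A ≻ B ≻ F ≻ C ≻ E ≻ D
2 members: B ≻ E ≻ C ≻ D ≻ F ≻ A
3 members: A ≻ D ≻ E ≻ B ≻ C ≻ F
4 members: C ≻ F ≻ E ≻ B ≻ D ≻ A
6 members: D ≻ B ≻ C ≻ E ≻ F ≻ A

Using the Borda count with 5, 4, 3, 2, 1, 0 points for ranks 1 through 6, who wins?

B

B: 2·2 + 5·4 + 2·5 + 3·2 + 4·2 + 6·4 = 72
C: 2·4 + 5·2 + 2·3 + 3·1 + 4·5 + 6·3 = 65
A: 2·1 + 5·5 + 2·0 + 3·5 + 4·0 + 6·0 = 42
F: 2·5 + 5·3 + 2·1 + 3·0 + 4·4 + 6·1 = 49
E: 2·3 + 5·1 + 2·4 + 3·3 + 4·3 + 6·2 = 52
D: 2·0 + 5·0 + 2·2 + 3·4 + 4·1 + 6·5 = 50
B has the highest Borda score (72).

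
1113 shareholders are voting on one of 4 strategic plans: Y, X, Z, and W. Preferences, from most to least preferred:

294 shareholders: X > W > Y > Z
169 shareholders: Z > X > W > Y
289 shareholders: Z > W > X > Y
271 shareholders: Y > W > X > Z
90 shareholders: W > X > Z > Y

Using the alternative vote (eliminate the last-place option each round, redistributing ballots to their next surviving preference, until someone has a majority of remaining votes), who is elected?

Round 1: Y 271, X 294, Z 458, W 90. Eliminate W.
Round 2: Y 271, X 384, Z 458. Eliminate Y.
Round 3: X 655, Z 458. X has a majority.

X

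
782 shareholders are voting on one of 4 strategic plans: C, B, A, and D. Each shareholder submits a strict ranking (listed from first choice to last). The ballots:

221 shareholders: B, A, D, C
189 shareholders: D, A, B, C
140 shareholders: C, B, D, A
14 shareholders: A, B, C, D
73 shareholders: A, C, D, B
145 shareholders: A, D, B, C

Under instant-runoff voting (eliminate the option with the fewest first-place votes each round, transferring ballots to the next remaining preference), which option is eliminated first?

Round 1: C 140, B 221, A 232, D 189. Eliminate C.

C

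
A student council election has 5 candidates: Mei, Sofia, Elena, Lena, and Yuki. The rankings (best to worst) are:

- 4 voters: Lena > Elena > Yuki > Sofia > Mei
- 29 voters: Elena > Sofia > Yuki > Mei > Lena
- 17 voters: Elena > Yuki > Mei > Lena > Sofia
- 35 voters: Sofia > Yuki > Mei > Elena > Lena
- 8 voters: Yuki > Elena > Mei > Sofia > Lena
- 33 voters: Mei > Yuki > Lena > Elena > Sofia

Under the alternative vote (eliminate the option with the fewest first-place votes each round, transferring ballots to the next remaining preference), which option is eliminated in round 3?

Round 1: Mei 33, Sofia 35, Elena 46, Lena 4, Yuki 8. Eliminate Lena.
Round 2: Mei 33, Sofia 35, Elena 50, Yuki 8. Eliminate Yuki.
Round 3: Mei 33, Sofia 35, Elena 58. Eliminate Mei.

Mei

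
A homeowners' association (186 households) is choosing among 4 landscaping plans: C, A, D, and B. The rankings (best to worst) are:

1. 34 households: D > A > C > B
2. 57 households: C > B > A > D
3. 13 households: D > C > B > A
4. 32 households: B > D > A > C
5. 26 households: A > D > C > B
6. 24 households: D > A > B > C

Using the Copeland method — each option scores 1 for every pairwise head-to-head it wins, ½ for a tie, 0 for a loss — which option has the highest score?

C: beats B; loses to A and D → score 1.
A: beats C; loses to D and B → score 1.
D: beats C, A, and B → score 3.
B: beats A; loses to C and D → score 1.
D has the best pairwise record.

D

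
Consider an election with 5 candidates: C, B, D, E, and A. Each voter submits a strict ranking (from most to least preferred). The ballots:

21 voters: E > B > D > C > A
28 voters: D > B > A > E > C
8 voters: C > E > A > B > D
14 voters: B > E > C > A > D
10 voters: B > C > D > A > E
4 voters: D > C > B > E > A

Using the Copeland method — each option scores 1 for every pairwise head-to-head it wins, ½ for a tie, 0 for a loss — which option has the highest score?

B

C: beats A; loses to B, D, and E → score 1.
B: beats C, D, E, and A → score 4.
D: beats C and A; loses to B and E → score 2.
E: beats C, D, and A; loses to B → score 3.
A: loses to C, B, D, and E → score 0.
B has the best pairwise record.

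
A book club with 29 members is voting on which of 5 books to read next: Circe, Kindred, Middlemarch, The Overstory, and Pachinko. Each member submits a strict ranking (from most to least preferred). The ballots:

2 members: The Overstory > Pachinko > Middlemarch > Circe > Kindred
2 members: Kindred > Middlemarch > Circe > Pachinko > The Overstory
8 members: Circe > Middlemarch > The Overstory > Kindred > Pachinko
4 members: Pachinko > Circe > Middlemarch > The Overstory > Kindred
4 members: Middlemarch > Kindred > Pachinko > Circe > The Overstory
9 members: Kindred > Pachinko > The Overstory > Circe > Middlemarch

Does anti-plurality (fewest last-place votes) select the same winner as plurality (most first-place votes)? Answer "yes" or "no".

no

Anti-plurality — last-place votes: Circe 0, Kindred 6, Middlemarch 9, The Overstory 6, Pachinko 8. Winner: Circe.
Plurality — first-place votes: Circe 8, Kindred 11, Middlemarch 4, The Overstory 2, Pachinko 4. Winner: Kindred.
The two methods disagree.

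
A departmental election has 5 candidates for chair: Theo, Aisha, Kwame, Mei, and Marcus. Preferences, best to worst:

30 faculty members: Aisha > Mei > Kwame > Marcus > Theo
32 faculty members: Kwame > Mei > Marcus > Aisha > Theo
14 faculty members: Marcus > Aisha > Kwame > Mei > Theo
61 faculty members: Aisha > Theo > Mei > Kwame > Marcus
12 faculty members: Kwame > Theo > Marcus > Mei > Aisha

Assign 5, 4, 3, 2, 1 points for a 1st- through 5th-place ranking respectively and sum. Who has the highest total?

Aisha

Theo: 30·1 + 32·1 + 14·1 + 61·4 + 12·4 = 368
Aisha: 30·5 + 32·2 + 14·4 + 61·5 + 12·1 = 587
Kwame: 30·3 + 32·5 + 14·3 + 61·2 + 12·5 = 474
Mei: 30·4 + 32·4 + 14·2 + 61·3 + 12·2 = 483
Marcus: 30·2 + 32·3 + 14·5 + 61·1 + 12·3 = 323
Aisha has the highest Borda score (587).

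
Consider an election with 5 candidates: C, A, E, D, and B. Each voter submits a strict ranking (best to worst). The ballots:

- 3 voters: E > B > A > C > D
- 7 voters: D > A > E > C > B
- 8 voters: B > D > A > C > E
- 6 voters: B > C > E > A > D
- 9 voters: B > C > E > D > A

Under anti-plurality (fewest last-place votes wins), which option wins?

Last-place votes: C 0, A 9, E 8, D 9, B 7.
C is ranked last by the fewest voters, so C wins.

C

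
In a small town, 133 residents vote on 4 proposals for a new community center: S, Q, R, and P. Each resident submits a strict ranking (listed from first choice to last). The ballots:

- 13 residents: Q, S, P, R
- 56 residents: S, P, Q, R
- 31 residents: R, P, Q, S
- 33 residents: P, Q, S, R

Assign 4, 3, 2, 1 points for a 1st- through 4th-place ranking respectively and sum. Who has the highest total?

S: 13·3 + 56·4 + 31·1 + 33·2 = 360
Q: 13·4 + 56·2 + 31·2 + 33·3 = 325
R: 13·1 + 56·1 + 31·4 + 33·1 = 226
P: 13·2 + 56·3 + 31·3 + 33·4 = 419
P has the highest Borda score (419).

P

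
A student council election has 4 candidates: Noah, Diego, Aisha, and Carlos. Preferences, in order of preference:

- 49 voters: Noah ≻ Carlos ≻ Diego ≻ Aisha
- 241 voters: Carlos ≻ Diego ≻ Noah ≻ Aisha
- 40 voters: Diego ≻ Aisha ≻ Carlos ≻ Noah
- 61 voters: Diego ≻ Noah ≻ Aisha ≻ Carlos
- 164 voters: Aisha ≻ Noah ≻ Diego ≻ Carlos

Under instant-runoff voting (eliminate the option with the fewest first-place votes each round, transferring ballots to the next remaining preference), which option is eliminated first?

Noah

Round 1: Noah 49, Diego 101, Aisha 164, Carlos 241. Eliminate Noah.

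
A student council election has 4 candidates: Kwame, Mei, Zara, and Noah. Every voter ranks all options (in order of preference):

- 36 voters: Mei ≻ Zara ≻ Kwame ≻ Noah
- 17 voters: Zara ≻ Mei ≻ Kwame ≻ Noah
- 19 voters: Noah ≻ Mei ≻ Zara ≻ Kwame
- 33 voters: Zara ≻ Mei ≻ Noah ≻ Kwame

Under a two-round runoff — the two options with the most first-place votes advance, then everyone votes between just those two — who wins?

Round 1 first-place votes: Kwame 0, Mei 36, Zara 50, Noah 19.
Zara and Mei advance.
Runoff: Zara is preferred to Mei by 50 voters; Mei by 55.
Mei wins the runoff.

Mei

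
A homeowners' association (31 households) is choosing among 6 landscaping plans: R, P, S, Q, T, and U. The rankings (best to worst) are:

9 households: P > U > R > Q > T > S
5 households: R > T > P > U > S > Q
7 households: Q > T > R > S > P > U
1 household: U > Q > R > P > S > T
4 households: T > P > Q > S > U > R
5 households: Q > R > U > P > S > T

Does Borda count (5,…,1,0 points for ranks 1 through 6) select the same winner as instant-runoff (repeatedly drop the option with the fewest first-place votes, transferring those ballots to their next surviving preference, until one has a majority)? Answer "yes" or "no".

no

Borda — scores: R 96, P 95, S 33, Q 94, T 77, U 70. Winner: R.
Instant-runoff — R1 R 5, P 9, S 0, Q 12, T 4, U 1 (S out); R2 R 5, P 9, Q 12, T 4, U 1 (U out); R3 R 5, P 9, Q 13, T 4 (T out); R4 R 5, P 13, Q 13 (R out); R5 P 18, Q 13 (P winner). Winner: P.
The two methods disagree.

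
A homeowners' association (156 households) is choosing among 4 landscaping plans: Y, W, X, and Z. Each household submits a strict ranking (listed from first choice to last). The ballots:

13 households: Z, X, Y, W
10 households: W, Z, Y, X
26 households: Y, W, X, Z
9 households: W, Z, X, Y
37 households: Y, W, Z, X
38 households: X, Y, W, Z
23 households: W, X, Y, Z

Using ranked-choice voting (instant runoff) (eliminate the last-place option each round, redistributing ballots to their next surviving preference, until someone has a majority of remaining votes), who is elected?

X

Round 1: Y 63, W 42, X 38, Z 13. Eliminate Z.
Round 2: Y 63, W 42, X 51. Eliminate W.
Round 3: Y 73, X 83. X has a majority.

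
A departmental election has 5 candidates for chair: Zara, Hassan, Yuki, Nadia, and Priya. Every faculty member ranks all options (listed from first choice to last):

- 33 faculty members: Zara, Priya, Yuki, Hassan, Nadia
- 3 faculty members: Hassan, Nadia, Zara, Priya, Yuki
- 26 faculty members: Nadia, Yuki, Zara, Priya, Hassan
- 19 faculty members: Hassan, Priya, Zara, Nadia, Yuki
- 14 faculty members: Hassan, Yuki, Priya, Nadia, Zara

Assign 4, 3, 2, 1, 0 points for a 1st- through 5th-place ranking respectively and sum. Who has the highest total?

Zara

Zara: 33·4 + 3·2 + 26·2 + 19·2 + 14·0 = 228
Hassan: 33·1 + 3·4 + 26·0 + 19·4 + 14·4 = 177
Yuki: 33·2 + 3·0 + 26·3 + 19·0 + 14·3 = 186
Nadia: 33·0 + 3·3 + 26·4 + 19·1 + 14·1 = 146
Priya: 33·3 + 3·1 + 26·1 + 19·3 + 14·2 = 213
Zara has the highest Borda score (228).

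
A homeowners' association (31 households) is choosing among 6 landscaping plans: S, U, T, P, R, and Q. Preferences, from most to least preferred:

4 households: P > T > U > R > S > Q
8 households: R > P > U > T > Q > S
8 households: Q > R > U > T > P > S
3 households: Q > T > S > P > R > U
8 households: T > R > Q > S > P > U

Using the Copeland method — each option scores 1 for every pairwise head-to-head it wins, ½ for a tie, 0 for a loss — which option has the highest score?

S: loses to U, T, P, R, and Q → score 0.
U: beats S and T; loses to P, R, and Q → score 2.
T: beats S, P, and Q; loses to U and R → score 3.
P: beats S and U; loses to T, R, and Q → score 2.
R: beats S, U, T, P, and Q → score 5.
Q: beats S, U, and P; loses to T and R → score 3.
R has the best pairwise record.

R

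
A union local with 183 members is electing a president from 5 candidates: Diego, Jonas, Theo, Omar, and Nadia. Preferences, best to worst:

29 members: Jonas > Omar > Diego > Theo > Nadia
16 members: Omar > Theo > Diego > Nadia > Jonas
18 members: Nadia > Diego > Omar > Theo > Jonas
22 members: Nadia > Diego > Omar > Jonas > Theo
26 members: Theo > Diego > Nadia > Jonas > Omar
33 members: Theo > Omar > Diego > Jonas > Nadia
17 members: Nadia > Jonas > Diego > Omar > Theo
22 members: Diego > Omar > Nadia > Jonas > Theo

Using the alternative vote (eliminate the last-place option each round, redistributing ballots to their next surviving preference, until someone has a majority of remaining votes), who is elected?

Theo

Round 1: Diego 22, Jonas 29, Theo 59, Omar 16, Nadia 57. Eliminate Omar.
Round 2: Diego 22, Jonas 29, Theo 75, Nadia 57. Eliminate Diego.
Round 3: Jonas 29, Theo 75, Nadia 79. Eliminate Jonas.
Round 4: Theo 104, Nadia 79. Theo has a majority.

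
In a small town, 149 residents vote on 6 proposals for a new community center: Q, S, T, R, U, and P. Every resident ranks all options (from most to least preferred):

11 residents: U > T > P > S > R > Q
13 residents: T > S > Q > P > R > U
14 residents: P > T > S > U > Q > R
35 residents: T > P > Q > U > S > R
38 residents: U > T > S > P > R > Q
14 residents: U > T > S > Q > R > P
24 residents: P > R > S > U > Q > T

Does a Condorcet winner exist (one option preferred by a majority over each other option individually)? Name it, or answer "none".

Checking pairwise contests:
S beats Q 114–35.
T beats S 125–24.
U beats T 87–62.
Q beats R 76–73.
P beats U 86–63.
T beats P 111–38.
Every option loses at least one head-to-head, so there is no Condorcet winner.

none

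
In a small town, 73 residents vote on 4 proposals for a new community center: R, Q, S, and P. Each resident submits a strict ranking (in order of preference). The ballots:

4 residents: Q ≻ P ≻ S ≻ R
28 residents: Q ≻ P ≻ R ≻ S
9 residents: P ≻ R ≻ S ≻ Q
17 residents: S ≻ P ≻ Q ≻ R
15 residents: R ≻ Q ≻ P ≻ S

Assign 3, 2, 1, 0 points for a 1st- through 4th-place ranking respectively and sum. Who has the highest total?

R: 4·0 + 28·1 + 9·2 + 17·0 + 15·3 = 91
Q: 4·3 + 28·3 + 9·0 + 17·1 + 15·2 = 143
S: 4·1 + 28·0 + 9·1 + 17·3 + 15·0 = 64
P: 4·2 + 28·2 + 9·3 + 17·2 + 15·1 = 140
Q has the highest Borda score (143).

Q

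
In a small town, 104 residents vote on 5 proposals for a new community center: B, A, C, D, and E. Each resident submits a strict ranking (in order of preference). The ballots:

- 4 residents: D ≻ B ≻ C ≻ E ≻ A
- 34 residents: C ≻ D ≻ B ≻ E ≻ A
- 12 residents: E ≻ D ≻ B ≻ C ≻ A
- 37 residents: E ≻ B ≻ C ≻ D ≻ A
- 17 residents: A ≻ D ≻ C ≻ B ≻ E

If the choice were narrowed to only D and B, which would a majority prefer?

D

Voters preferring D to B: 67; preferring B to D: 37.
D wins the head-to-head.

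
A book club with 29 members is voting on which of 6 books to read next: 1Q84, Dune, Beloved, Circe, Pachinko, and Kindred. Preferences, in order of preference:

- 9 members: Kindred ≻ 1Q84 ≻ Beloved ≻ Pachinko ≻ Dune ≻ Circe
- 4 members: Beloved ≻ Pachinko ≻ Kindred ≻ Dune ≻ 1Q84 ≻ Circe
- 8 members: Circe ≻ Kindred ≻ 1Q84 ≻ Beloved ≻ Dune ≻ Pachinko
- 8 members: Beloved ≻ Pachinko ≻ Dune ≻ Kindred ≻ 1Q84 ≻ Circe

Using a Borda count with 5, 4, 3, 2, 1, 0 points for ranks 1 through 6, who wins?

Kindred

1Q84: 9·4 + 4·1 + 8·3 + 8·1 = 72
Dune: 9·1 + 4·2 + 8·1 + 8·3 = 49
Beloved: 9·3 + 4·5 + 8·2 + 8·5 = 103
Circe: 9·0 + 4·0 + 8·5 + 8·0 = 40
Pachinko: 9·2 + 4·4 + 8·0 + 8·4 = 66
Kindred: 9·5 + 4·3 + 8·4 + 8·2 = 105
Kindred has the highest Borda score (105).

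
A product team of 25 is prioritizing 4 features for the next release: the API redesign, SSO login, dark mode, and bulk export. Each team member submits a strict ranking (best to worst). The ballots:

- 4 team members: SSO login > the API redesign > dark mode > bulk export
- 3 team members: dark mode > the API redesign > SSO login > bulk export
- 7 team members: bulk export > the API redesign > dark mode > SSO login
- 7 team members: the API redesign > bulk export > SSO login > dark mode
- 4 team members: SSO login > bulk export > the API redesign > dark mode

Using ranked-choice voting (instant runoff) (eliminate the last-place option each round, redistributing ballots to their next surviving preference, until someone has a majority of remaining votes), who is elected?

the API redesign

Round 1: the API redesign 7, SSO login 8, dark mode 3, bulk export 7. Eliminate dark mode.
Round 2: the API redesign 10, SSO login 8, bulk export 7. Eliminate bulk export.
Round 3: the API redesign 17, SSO login 8. The API redesign has a majority.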